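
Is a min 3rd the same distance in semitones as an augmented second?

Yes

Both span 3 semitones: a minor third and an augmented second are the same chromatic distance.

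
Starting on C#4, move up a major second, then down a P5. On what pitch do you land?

A major second up from C#4 is D#4.
D#4 down a perfect fifth → G#3 (7 semitones).

G#3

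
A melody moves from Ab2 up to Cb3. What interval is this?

minor third

A to C spans three letter names (A-B-C), so the interval is some kind of third.
At 3 semitones, Ab2→Cb3 falls one short of a major third: minor.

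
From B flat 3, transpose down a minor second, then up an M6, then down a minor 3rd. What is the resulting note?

D sharp 4

Bb3 down a minor second → A3 (1 semitone).
A major sixth up from A3 is F#4.
Down a minor third from F#4: D#4 (3 semitones down).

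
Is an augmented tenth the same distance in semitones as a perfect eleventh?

Both span 17 semitones: an augmented tenth and a perfect eleventh are the same chromatic distance.

Yes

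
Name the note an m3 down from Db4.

Counting three letter names down from D lands on B.
Moving 3 semitones down from Db4 (the size of a minor third) reaches Bb3.

Bb3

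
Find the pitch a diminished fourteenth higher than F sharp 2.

E flat 4

Seven letters up from F (plus an octave) reaches E.
A diminished fourteenth spans 21 semitones, so from F#2 the target pitch is Eb4.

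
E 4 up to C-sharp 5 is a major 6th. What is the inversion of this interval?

minor third

Interval numbers invert to sum to nine: 6 + 3 = 9, so a sixth inverts to a third.
Quality inverts too: major becomes minor. That makes the inversion a minor third.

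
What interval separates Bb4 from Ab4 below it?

major second

Descending from Bb4 to Ab4 is the same interval as ascending Ab4 to Bb4.
A to B spans two letter names (A-B) — that makes it a second of some quality.
Ab4 to Bb4 is 2 semitones, matching the major second exactly, so the quality is major.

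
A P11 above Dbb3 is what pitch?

Four letters up from D (plus an octave) reaches G.
A perfect eleventh is 17 semitones; 17 semitones up from Dbb3 gives Gbb4.

Gbb4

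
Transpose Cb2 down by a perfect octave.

Cb1

The letter stays C (same as the start), shifted an octave down.
Moving 12 semitones down from Cb2 (the size of a perfect octave) reaches Cb1.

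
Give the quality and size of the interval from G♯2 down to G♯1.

Descending from G#2 to G#1 is the same interval as ascending G#1 to G#2.
G to G is the same letter name, plus an octave — that makes it an octave of some quality.
The perfect octave spans 12 semitones, and G#1 to G#2 is exactly 12 semitones — so this is a perfect octave.

perfect 8th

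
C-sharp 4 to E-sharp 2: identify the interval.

Descending from C#4 to E#2 is the same interval as ascending E#2 to C#4.
E to C spans six letter names (E-F-G-A-B-C), plus an octave: a thirteenth.
At 20 semitones, E#2→C#4 falls one short of a major thirteenth: minor.
(Equivalently, a compound minor sixth: a minor sixth plus an octave.)

m13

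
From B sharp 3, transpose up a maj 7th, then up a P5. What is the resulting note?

A major seventh up from B#3 is A##4.
A perfect fifth up from A##4 is E##5.

E double-sharp 5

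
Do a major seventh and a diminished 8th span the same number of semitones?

A major seventh spans 11 semitones, and a diminished octave also spans 11 semitones — they're enharmonic.

Yes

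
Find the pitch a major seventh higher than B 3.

A sharp 4

Seven letter names up from B: A.
Moving 11 semitones up from B3 (the size of a major seventh) reaches A#4.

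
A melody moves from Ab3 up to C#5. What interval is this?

A to C spans three letter names (A-B-C), plus an octave — that makes it a tenth of some quality.
A major tenth would be 16 semitones; Ab3 to C#5 is 17, one semitone wider, so the interval is augmented.
(Equivalently, a compound augmented third: an augmented third plus an octave.)

augmented 10th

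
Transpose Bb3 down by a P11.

Four letters down from B (plus an octave) reaches F.
A perfect eleventh spans 17 semitones, so from Bb3 the target pitch is F2.

F2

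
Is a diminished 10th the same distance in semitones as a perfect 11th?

No

14 semitones (diminished tenth) vs 17 semitones (perfect eleventh): not equal.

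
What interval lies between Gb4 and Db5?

P5

G to D spans five letter names (G-A-B-C-D): a fifth.
The perfect fifth spans 7 semitones, and Gb4 to Db5 is exactly 7 semitones — so this is a perfect fifth.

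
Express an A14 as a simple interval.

Subtracting seven from the interval number removes an octave: 14 − 7 = 7.
That makes an augmented fourteenth a compound augmented seventh — an octave plus an augmented seventh.

A7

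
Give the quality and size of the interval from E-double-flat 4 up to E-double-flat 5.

E to E is the same letter name, plus an octave, so the interval is some kind of octave.
Counting semitones, Ebb4→Ebb5 is 12, which is the perfect octave.

perfect 8th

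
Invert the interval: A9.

First reduce the compound augmented ninth to its simple form, an augmented second.
The rule of nine gives the new number: 9 − 2 = 7, so a second becomes a seventh.
The quality also flips — augmented becomes diminished — giving a diminished seventh.

diminished 7th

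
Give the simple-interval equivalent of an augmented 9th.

augmented second

Each octave removed subtracts seven from the number: 9 − 7 = 2.
Quality carries through unchanged, so the simple form is an augmented second.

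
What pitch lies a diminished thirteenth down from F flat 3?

A 1

The thirteenth's letter: F down six letter names plus an octave → A.
A diminished thirteenth spans 19 semitones, so from Fb3 the target pitch is A1.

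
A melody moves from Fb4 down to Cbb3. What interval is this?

augmented 11th

Descending from Fb4 to Cbb3 is the same interval as ascending Cbb3 to Fb4.
C to F spans four letter names (C-D-E-F), plus an octave — that makes it an eleventh of some quality.
The perfect eleventh is 17 semitones; here we have 18, one semitone wider: augmented.
(Equivalently, a compound augmented fourth: an augmented fourth plus an octave.)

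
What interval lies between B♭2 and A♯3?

B to A spans seven letter names (B-C-D-E-F-G-A), so the interval is some kind of seventh.
The major seventh is 11 semitones; here we have 12, one semitone wider: augmented.

augmented 7th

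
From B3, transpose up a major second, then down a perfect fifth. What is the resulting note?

F#3

B3 up a major second → C#4 (2 semitones).
A perfect fifth down from C#4 is F#3.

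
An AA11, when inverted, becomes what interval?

dd5

First reduce the compound doubly augmented eleventh to its simple form, a doubly augmented fourth.
Interval numbers invert to sum to nine: 4 + 5 = 9, so a fourth inverts to a fifth.
Quality inverts too: doubly augmented becomes doubly diminished. That makes the inversion a doubly diminished fifth.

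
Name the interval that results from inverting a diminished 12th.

First reduce the compound diminished twelfth to its simple form, a diminished fifth.
The rule of nine gives the new number: 9 − 5 = 4, so a fifth becomes a fourth.
Quality inverts too: diminished becomes augmented. That makes the inversion an augmented fourth.

augmented 4th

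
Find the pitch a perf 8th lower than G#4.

G#3

An octave keeps the letter name G, an octave down from G.
A perfect octave is 12 semitones; 12 semitones down from G#4 gives G#3.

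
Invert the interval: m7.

The rule of nine gives the new number: 9 − 7 = 2, so a seventh becomes a second.
And minor becomes major under inversion, so we get a major second.

major second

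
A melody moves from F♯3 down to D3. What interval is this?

M3

Descending from F#3 to D3 is the same interval as ascending D3 to F#3.
D to F spans three letter names (D-E-F), so the interval is some kind of third.
Counting semitones, D3→F#3 is 4, which is the major third.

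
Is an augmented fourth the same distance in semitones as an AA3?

Yes

Both span 6 semitones: an augmented fourth and a doubly augmented third are the same chromatic distance.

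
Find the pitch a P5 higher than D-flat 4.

A-flat 4

The fifth takes the letter from D up to A.
A perfect fifth spans 7 semitones, so from Db4 the target pitch is Ab4.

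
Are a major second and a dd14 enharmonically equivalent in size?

No

2 semitones (major second) vs 20 semitones (doubly diminished fourteenth): not equal.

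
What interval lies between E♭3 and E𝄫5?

d15

E to E is the same letter name, plus 2 octaves, so the interval is some kind of fifteenth.
The perfect fifteenth is 24 semitones; here we have 23, one semitone narrower: diminished.
(Equivalently, a compound diminished octave: a diminished octave plus an octave.)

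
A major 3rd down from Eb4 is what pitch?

Cb4

The third takes the letter from E down to C.
Moving 4 semitones down from Eb4 (the size of a major third) reaches Cb4.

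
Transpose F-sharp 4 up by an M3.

A-sharp 4

Counting three letter names up from F lands on A.
Moving 4 semitones up from F#4 (the size of a major third) reaches A#4.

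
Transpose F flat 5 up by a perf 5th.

The fifth takes the letter from F up to C.
A perfect fifth is 7 semitones; 7 semitones up from Fb5 gives Cb6.

C flat 6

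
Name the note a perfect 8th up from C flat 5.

C flat 6

An octave keeps the letter name C, an octave up from C.
A perfect octave spans 12 semitones, so from Cb5 the target pitch is Cb6.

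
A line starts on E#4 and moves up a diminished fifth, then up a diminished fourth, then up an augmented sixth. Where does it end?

E#4 up a diminished fifth → B4 (6 semitones).
A diminished fourth up from B4 is Eb5.
An augmented sixth up from Eb5 is C#6.

C#6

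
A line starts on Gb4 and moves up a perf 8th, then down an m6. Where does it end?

A perfect octave up from Gb4 is Gb5.
Gb5 down a minor sixth → Bb4 (8 semitones).

Bb4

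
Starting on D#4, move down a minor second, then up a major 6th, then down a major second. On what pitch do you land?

G##4

Down a minor second from D#4: C##4 (1 semitone down).
A major sixth up from C##4 is A##4.
A major second down from A##4 is G##4.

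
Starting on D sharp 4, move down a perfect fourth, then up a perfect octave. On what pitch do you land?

D#4 down a perfect fourth → A#3 (5 semitones).
A perfect octave up from A#3 is A#4.

A sharp 4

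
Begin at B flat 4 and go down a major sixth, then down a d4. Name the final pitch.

A 3

Down a major sixth from Bb4: Db4 (9 semitones down).
A diminished fourth down from Db4 is A3.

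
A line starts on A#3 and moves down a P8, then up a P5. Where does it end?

A perfect octave down from A#3 is A#2.
A#2 up a perfect fifth → E#3 (7 semitones).

E#3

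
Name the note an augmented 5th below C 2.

F flat 1

Counting five letter names down from C lands on F.
An augmented fifth spans 8 semitones, so from C2 the target pitch is Fb1.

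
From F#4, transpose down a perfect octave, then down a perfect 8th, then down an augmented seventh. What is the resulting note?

Gb1

F#4 down a perfect octave → F#3 (12 semitones).
A perfect octave down from F#3 is F#2.
F#2 down an augmented seventh → Gb1 (12 semitones).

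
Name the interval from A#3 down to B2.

M7

Descending from A#3 to B2 is the same interval as ascending B2 to A#3.
B to A spans seven letter names (B-C-D-E-F-G-A): a seventh.
Counting semitones, B2→A#3 is 11, which is the major seventh.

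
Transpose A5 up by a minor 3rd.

The third takes the letter from A up to C.
Moving 3 semitones up from A5 (the size of a minor third) reaches C6.

C6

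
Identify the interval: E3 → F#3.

major 2nd

E to F spans two letter names (E-F), so the interval is some kind of second.
Counting semitones, E3→F#3 is 2, which is the major second.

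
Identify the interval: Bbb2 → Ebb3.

B to E spans four letter names (B-C-D-E): a fourth.
Bbb2 to Ebb3 is 5 semitones, matching the perfect fourth exactly, so the quality is perfect.

perfect fourth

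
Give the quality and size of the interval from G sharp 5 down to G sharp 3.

P15

Descending from G#5 to G#3 is the same interval as ascending G#3 to G#5.
G to G is the same letter name, plus 2 octaves, so the interval is some kind of fifteenth.
G#3 to G#5 is 24 semitones, matching the perfect fifteenth exactly, so the quality is perfect.
(Equivalently, a compound perfect octave: a perfect octave plus an octave.)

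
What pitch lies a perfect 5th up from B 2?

The fifth takes the letter from B up to F.
A perfect fifth spans 7 semitones, so from B2 the target pitch is F#3.

F sharp 3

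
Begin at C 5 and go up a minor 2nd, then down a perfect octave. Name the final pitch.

A minor second up from C5 is Db5.
Down a perfect octave from Db5: Db4 (12 semitones down).

D flat 4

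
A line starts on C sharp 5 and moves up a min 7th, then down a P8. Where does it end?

B 4

C#5 up a minor seventh → B5 (10 semitones).
B5 down a perfect octave → B4 (12 semitones).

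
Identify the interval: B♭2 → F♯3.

B to F spans five letter names (B-C-D-E-F): a fifth.
Bb2 to F#3 spans 8 semitones — one semitone wider than the perfect fifth (7) — giving an augmented fifth.

augmented fifth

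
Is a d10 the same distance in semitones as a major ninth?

Yes

A diminished tenth spans 14 semitones, and a major ninth also spans 14 semitones — they're enharmonic.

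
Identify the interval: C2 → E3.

C to E spans three letter names (C-D-E), plus an octave: a tenth.
C2 to E3 is 16 semitones, matching the major tenth exactly, so the quality is major.
(Equivalently, a compound major third: a major third plus an octave.)

major tenth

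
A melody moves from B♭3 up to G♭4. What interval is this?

B to G spans six letter names (B-C-D-E-F-G), so the interval is some kind of sixth.
A major sixth would be 9 semitones, but Bb3 to Gb4 is 8 — one semitone narrower, making it a minor sixth.

m6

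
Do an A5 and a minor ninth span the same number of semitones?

8 semitones (augmented fifth) vs 13 semitones (minor ninth): not equal.

No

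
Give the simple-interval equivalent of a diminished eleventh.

d4

Each octave removed subtracts seven from the number: 11 − 7 = 4.
That makes a diminished eleventh a compound diminished fourth — an octave plus a diminished fourth.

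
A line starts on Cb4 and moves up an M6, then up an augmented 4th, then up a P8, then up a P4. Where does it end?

Up a major sixth from Cb4: Ab4 (9 semitones up).
Ab4 up an augmented fourth → D5 (6 semitones).
A perfect octave up from D5 is D6.
A perfect fourth up from D6 is G6.

G6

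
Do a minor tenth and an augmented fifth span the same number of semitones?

A minor tenth spans 15 semitones; an augmented fifth spans 8 semitones. They differ by 7.

No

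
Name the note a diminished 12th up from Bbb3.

Fbb5

The twelfth's letter: B up five letter names plus an octave → F.
A diminished twelfth spans 18 semitones, so from Bbb3 the target pitch is Fbb5.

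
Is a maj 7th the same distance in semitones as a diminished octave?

A major seventh = 11 semitones = a diminished octave; enharmonically equal.

Yes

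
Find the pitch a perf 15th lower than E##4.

A fifteenth keeps the letter name E, two octaves down from E.
A perfect fifteenth spans 24 semitones, so from E##4 the target pitch is E##2.

E##2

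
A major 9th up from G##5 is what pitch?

The ninth's letter: G up two letter names plus an octave → A.
A major ninth spans 14 semitones, so from G##5 the target pitch is A##6.

A##6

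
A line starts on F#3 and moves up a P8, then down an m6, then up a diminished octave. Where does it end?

A perfect octave up from F#3 is F#4.
F#4 down a minor sixth → A#3 (8 semitones).
A#3 up a diminished octave → A4 (11 semitones).

A4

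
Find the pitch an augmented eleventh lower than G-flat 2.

D-double-flat 1

Four letters down from G (plus an octave) reaches D.
An augmented eleventh spans 18 semitones, so from Gb2 the target pitch is Dbb1.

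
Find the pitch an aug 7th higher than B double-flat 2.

A 3

Counting seven letter names up from B lands on A.
An augmented seventh spans 12 semitones, so from Bbb2 the target pitch is A3.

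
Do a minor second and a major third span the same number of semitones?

1 semitone (minor second) vs 4 semitones (major third): not equal.

No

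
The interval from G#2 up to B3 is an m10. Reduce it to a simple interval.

minor 3rd

Subtracting seven from the interval number removes an octave: 10 − 7 = 3.
That makes a minor tenth a compound minor third — an octave plus a minor third.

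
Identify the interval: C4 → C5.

C to C is the same letter name, plus an octave, so the interval is some kind of octave.
C4 to C5 is 12 semitones, matching the perfect octave exactly, so the quality is perfect.

P8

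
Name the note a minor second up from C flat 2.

The second takes the letter from C up to D.
A minor second spans 1 semitone, so from Cb2 the target pitch is Dbb2.

D double-flat 2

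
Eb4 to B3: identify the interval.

Descending from Eb4 to B3 is the same interval as ascending B3 to Eb4.
B to E spans four letter names (B-C-D-E): a fourth.
B3 to Eb4 spans 4 semitones — one semitone narrower than the perfect fourth (5) — giving a diminished fourth.

diminished fourth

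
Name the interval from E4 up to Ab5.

E to A spans four letter names (E-F-G-A), plus an octave: an eleventh.
The perfect eleventh is 17 semitones; here we have 16, one semitone narrower: diminished.
(Equivalently, a compound diminished fourth: a diminished fourth plus an octave.)

diminished eleventh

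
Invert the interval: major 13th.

First reduce the compound major thirteenth to its simple form, a major sixth.
Inverted interval numbers add to nine, so a sixth pairs with a third (6 + 3 = 9).
And major becomes minor under inversion, so we get a minor third.

minor 3rd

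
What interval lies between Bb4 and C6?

B to C spans two letter names (B-C), plus an octave, so the interval is some kind of ninth.
Counting semitones, Bb4→C6 is 14, which is the major ninth.
(Equivalently, a compound major second: a major second plus an octave.)

major 9th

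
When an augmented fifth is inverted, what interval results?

Inverted interval numbers add to nine, so a fifth pairs with a fourth (5 + 4 = 9).
And augmented becomes diminished under inversion, so we get a diminished fourth.

diminished fourth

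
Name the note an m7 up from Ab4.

Gb5

The seventh takes the letter from A up to G.
A minor seventh is 10 semitones; 10 semitones up from Ab4 gives Gb5.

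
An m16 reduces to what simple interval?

minor second

Each octave removed subtracts seven from the number: 16 − 14 = 2.
So a minor sixteenth is 2 octaves plus a minor second. The quality is unchanged.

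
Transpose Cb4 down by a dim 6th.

Six letter names down from C: E.
A diminished sixth is 7 semitones; 7 semitones down from Cb4 gives E3.

E3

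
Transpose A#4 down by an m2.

G##4

The second takes the letter from A down to G.
A minor second spans 1 semitone, so from A#4 the target pitch is G##4.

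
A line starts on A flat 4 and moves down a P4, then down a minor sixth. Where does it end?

A perfect fourth down from Ab4 is Eb4.
A minor sixth down from Eb4 is G3.

G 3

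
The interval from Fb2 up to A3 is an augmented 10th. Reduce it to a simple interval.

augmented 3rd

Each octave removed subtracts seven from the number: 10 − 7 = 3.
Quality carries through unchanged, so the simple form is an augmented third.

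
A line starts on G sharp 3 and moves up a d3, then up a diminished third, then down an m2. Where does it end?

G#3 up a diminished third → Bb3 (2 semitones).
Up a diminished third from Bb3: Dbb4 (2 semitones up).
Dbb4 down a minor second → Cb4 (1 semitone).

C flat 4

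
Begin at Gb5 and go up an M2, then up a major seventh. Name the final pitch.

G6

Up a major second from Gb5: Ab5 (2 semitones up).
A major seventh up from Ab5 is G6.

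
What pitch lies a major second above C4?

Two letter names up from C: D.
A major second spans 2 semitones, so from C4 the target pitch is D4.

D4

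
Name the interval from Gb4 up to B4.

A3

G to B spans three letter names (G-A-B) — that makes it a third of some quality.
A major third would be 4 semitones; Gb4 to B4 is 5, one semitone wider, so the interval is augmented.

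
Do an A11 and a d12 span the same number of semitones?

Both span 18 semitones: an augmented eleventh and a diminished twelfth are the same chromatic distance.

Yes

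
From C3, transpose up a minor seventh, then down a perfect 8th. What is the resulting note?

Bb2

C3 up a minor seventh → Bb3 (10 semitones).
Bb3 down a perfect octave → Bb2 (12 semitones).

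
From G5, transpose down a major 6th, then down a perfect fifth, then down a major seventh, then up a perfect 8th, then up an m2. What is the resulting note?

Gbb4

A major sixth down from G5 is Bb4.
Down a perfect fifth from Bb4: Eb4 (7 semitones down).
A major seventh down from Eb4 is Fb3.
Fb3 up a perfect octave → Fb4 (12 semitones).
Fb4 up a minor second → Gbb4 (1 semitone).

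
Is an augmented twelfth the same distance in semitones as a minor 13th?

Yes

Both span 20 semitones: an augmented twelfth and a minor thirteenth are the same chromatic distance.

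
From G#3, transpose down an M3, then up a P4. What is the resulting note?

Down a major third from G#3: E3 (4 semitones down).
E3 up a perfect fourth → A3 (5 semitones).

A3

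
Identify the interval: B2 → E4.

perfect eleventh

B to E spans four letter names (B-C-D-E), plus an octave — that makes it an eleventh of some quality.
B2 to E4 is 17 semitones, matching the perfect eleventh exactly, so the quality is perfect.
(Equivalently, a compound perfect fourth: a perfect fourth plus an octave.)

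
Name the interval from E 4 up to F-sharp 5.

major 9th

E to F spans two letter names (E-F), plus an octave — that makes it a ninth of some quality.
The major ninth spans 14 semitones, and E4 to F#5 is exactly 14 semitones — so this is a major ninth.
(Equivalently, a compound major second: a major second plus an octave.)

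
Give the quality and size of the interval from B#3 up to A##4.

M7

B to A spans seven letter names (B-C-D-E-F-G-A), so the interval is some kind of seventh.
The major seventh spans 11 semitones, and B#3 to A##4 is exactly 11 semitones — so this is a major seventh.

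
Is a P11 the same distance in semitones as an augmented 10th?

A perfect eleventh spans 17 semitones, and an augmented tenth also spans 17 semitones — they're enharmonic.

Yes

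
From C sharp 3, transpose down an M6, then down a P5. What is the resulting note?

A 1

C#3 down a major sixth → E2 (9 semitones).
A perfect fifth down from E2 is A1.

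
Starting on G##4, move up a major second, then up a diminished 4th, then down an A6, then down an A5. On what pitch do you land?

Bbb3

G##4 up a major second → A##4 (2 semitones).
Up a diminished fourth from A##4: D#5 (4 semitones up).
An augmented sixth down from D#5 is F4.
An augmented fifth down from F4 is Bbb3.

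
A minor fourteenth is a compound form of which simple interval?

m7

Take out an octave (7 from the number): 14 − 7 = 7.
Quality carries through unchanged, so the simple form is a minor seventh.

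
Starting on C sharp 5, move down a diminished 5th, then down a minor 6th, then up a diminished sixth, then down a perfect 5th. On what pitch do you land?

Down a diminished fifth from C#5: F##4 (6 semitones down).
F##4 down a minor sixth → A##3 (8 semitones).
Up a diminished sixth from A##3: F#4 (7 semitones up).
A perfect fifth down from F#4 is B3.

B 3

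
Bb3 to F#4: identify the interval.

augmented 5th

B to F spans five letter names (B-C-D-E-F): a fifth.
Bb3 to F#4 spans 8 semitones — one semitone wider than the perfect fifth (7) — giving an augmented fifth.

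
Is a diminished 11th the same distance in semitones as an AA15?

16 semitones (diminished eleventh) vs 26 semitones (doubly augmented fifteenth): not equal.

No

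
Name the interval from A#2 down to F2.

augmented 3rd

Descending from A#2 to F2 is the same interval as ascending F2 to A#2.
F to A spans three letter names (F-G-A), so the interval is some kind of third.
The major third is 4 semitones; here we have 5, one semitone wider: augmented.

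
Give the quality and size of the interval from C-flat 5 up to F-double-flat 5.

C to F spans four letter names (C-D-E-F) — that makes it a fourth of some quality.
A perfect fourth would be 5 semitones; Cb5 to Fbb5 is 4, one semitone narrower, so the interval is diminished.

diminished 4th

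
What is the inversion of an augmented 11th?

First reduce the compound augmented eleventh to its simple form, an augmented fourth.
Interval numbers invert to sum to nine: 4 + 5 = 9, so a fourth inverts to a fifth.
The quality also flips — augmented becomes diminished — giving a diminished fifth.

diminished 5th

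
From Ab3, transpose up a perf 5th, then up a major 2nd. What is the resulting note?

F4

A perfect fifth up from Ab3 is Eb4.
A major second up from Eb4 is F4.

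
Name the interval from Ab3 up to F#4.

augmented sixth

A to F spans six letter names (A-B-C-D-E-F) — that makes it a sixth of some quality.
Ab3 to F#4 spans 10 semitones — one semitone wider than the major sixth (9) — giving an augmented sixth.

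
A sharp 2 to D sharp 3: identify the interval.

A to D spans four letter names (A-B-C-D): a fourth.
A#2 to D#3 is 5 semitones, matching the perfect fourth exactly, so the quality is perfect.

perfect fourth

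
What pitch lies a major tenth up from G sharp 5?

B sharp 6

Three letters up from G (plus an octave) reaches B.
Moving 16 semitones up from G#5 (the size of a major tenth) reaches B#6.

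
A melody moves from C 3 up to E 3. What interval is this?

major third

C to E spans three letter names (C-D-E) — that makes it a third of some quality.
The major third spans 4 semitones, and C3 to E3 is exactly 4 semitones — so this is a major third.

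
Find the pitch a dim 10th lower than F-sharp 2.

D-double-sharp 1

Three letters down from F (plus an octave) reaches D.
A diminished tenth spans 14 semitones, so from F#2 the target pitch is D##1.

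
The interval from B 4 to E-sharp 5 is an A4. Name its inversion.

The rule of nine gives the new number: 9 − 4 = 5, so a fourth becomes a fifth.
And augmented becomes diminished under inversion, so we get a diminished fifth.

diminished 5th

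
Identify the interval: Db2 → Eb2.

M2

D to E spans two letter names (D-E): a second.
The major second spans 2 semitones, and Db2 to Eb2 is exactly 2 semitones — so this is a major second.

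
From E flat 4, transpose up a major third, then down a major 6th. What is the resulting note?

B flat 3

Up a major third from Eb4: G4 (4 semitones up).
G4 down a major sixth → Bb3 (9 semitones).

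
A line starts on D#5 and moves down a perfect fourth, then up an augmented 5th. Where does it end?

E##5

A perfect fourth down from D#5 is A#4.
An augmented fifth up from A#4 is E##5.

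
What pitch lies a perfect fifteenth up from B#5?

B#7

A fifteenth keeps the letter name B, two octaves up from B.
A perfect fifteenth spans 24 semitones, so from B#5 the target pitch is B#7.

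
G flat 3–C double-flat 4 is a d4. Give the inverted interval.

Interval numbers invert to sum to nine: 4 + 5 = 9, so a fourth inverts to a fifth.
The quality also flips — diminished becomes augmented — giving an augmented fifth.

augmented fifth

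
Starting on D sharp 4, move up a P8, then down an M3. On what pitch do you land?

B 4

A perfect octave up from D#4 is D#5.
A major third down from D#5 is B4.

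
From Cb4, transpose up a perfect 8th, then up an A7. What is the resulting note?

B5

A perfect octave up from Cb4 is Cb5.
Up an augmented seventh from Cb5: B5 (12 semitones up).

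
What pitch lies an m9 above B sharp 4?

C sharp 6

Counting two letter names plus an octave up from B lands on C.
A minor ninth is 13 semitones; 13 semitones up from B#4 gives C#6.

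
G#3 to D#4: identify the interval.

perfect fifth

G to D spans five letter names (G-A-B-C-D), so the interval is some kind of fifth.
Counting semitones, G#3→D#4 is 7, which is the perfect fifth.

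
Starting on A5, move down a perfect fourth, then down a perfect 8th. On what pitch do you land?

E4

Down a perfect fourth from A5: E5 (5 semitones down).
E5 down a perfect octave → E4 (12 semitones).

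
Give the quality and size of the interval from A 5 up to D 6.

perfect fourth

A to D spans four letter names (A-B-C-D) — that makes it a fourth of some quality.
The perfect fourth spans 5 semitones, and A5 to D6 is exactly 5 semitones — so this is a perfect fourth.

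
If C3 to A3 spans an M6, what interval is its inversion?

The rule of nine gives the new number: 9 − 6 = 3, so a sixth becomes a third.
The quality also flips — major becomes minor — giving a minor third.

minor third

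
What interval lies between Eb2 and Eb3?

P8

E to E is the same letter name, plus an octave — that makes it an octave of some quality.
Eb2 to Eb3 is 12 semitones, matching the perfect octave exactly, so the quality is perfect.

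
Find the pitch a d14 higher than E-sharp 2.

D 4

The fourteenth's letter: E up seven letter names plus an octave → D.
A diminished fourteenth is 21 semitones; 21 semitones up from E#2 gives D4.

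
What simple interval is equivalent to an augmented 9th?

augmented 2nd

Subtracting seven from the interval number removes an octave: 9 − 7 = 2.
That makes an augmented ninth a compound augmented second — an octave plus an augmented second.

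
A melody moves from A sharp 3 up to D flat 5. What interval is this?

A to D spans four letter names (A-B-C-D), plus an octave, so the interval is some kind of eleventh.
A perfect eleventh would be 17 semitones; A#3 to Db5 is 15, two semitones narrower, so the interval is doubly diminished.
(Equivalently, a compound doubly diminished fourth: a doubly diminished fourth plus an octave.)

doubly diminished eleventh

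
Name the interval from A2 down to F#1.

Descending from A2 to F#1 is the same interval as ascending F#1 to A2.
F to A spans three letter names (F-G-A), plus an octave — that makes it a tenth of some quality.
A major tenth would be 16 semitones, but F#1 to A2 is 15 — one semitone narrower, making it a minor tenth.
(Equivalently, a compound minor third: a minor third plus an octave.)

minor tenth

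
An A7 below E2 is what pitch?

Seven letter names down from E: F.
An augmented seventh is 12 semitones; 12 semitones down from E2 gives Fb1.

Fb1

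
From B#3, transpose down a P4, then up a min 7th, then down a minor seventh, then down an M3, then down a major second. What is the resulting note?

B#3 down a perfect fourth → F##3 (5 semitones).
F##3 up a minor seventh → E#4 (10 semitones).
E#4 down a minor seventh → F##3 (10 semitones).
F##3 down a major third → D#3 (4 semitones).
A major second down from D#3 is C#3.

C#3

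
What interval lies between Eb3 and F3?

E to F spans two letter names (E-F): a second.
Counting semitones, Eb3→F3 is 2, which is the major second.

major second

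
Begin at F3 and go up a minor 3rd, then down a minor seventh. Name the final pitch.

A minor third up from F3 is Ab3.
Down a minor seventh from Ab3: Bb2 (10 semitones down).

Bb2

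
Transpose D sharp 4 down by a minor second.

Two letter names down from D: C.
A minor second is 1 semitone; 1 semitone down from D#4 gives C##4.

C double-sharp 4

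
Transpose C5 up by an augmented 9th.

D#6

Two letters up from C (plus an octave) reaches D.
Moving 15 semitones up from C5 (the size of an augmented ninth) reaches D#6.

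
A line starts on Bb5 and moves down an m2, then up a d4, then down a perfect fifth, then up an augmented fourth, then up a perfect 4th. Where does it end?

Bb5 down a minor second → A5 (1 semitone).
A5 up a diminished fourth → Db6 (4 semitones).
Db6 down a perfect fifth → Gb5 (7 semitones).
An augmented fourth up from Gb5 is C6.
C6 up a perfect fourth → F6 (5 semitones).

F6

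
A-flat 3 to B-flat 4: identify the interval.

major ninth

A to B spans two letter names (A-B), plus an octave — that makes it a ninth of some quality.
Counting semitones, Ab3→Bb4 is 14, which is the major ninth.
(Equivalently, a compound major second: a major second plus an octave.)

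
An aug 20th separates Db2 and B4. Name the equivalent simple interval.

Each octave removed subtracts seven from the number: 20 − 14 = 6.
Quality carries through unchanged, so the simple form is an augmented sixth.

augmented 6th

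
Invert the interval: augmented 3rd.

The rule of nine gives the new number: 9 − 3 = 6, so a third becomes a sixth.
The quality also flips — augmented becomes diminished — giving a diminished sixth.

d6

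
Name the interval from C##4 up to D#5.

m9

C to D spans two letter names (C-D), plus an octave, so the interval is some kind of ninth.
At 13 semitones, C##4→D#5 falls one short of a major ninth: minor.
(Equivalently, a compound minor second: a minor second plus an octave.)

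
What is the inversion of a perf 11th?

P5

First reduce the compound perfect eleventh to its simple form, a perfect fourth.
The rule of nine gives the new number: 9 − 4 = 5, so a fourth becomes a fifth.
The quality also flips — perfect stays perfect — giving a perfect fifth.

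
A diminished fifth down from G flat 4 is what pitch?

Five letter names down from G: C.
Moving 6 semitones down from Gb4 (the size of a diminished fifth) reaches C4.

C 4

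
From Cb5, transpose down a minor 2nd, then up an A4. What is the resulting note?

A minor second down from Cb5 is Bb4.
Up an augmented fourth from Bb4: E5 (6 semitones up).

E5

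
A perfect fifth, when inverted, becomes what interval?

perfect 4th

The rule of nine gives the new number: 9 − 5 = 4, so a fifth becomes a fourth.
The quality also flips — perfect stays perfect — giving a perfect fourth.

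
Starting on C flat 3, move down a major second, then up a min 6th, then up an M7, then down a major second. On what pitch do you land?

A major second down from Cb3 is Bbb2.
A minor sixth up from Bbb2 is Gbb3.
A major seventh up from Gbb3 is Fb4.
Down a major second from Fb4: Ebb4 (2 semitones down).

E double-flat 4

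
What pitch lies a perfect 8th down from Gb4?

Gb3

An octave keeps the letter name G, an octave down from G.
A perfect octave spans 12 semitones, so from Gb4 the target pitch is Gb3.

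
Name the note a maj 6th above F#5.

D#6

Counting six letter names up from F lands on D.
A major sixth is 9 semitones; 9 semitones up from F#5 gives D#6.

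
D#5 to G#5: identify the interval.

D to G spans four letter names (D-E-F-G), so the interval is some kind of fourth.
D#5 to G#5 is 5 semitones, matching the perfect fourth exactly, so the quality is perfect.

P4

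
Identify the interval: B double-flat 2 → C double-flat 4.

B to C spans two letter names (B-C), plus an octave — that makes it a ninth of some quality.
A major ninth would be 14 semitones, but Bbb2 to Cbb4 is 13 — one semitone narrower, making it a minor ninth.
(Equivalently, a compound minor second: a minor second plus an octave.)

minor 9th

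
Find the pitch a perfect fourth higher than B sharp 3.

E sharp 4

Counting four letter names up from B lands on E.
A perfect fourth spans 5 semitones, so from B#3 the target pitch is E#4.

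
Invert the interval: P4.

perfect 5th

Inverted interval numbers add to nine, so a fourth pairs with a fifth (4 + 5 = 9).
Quality inverts too: perfect stays perfect. That makes the inversion a perfect fifth.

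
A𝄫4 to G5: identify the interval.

A to G spans seven letter names (A-B-C-D-E-F-G), so the interval is some kind of seventh.
Abb4 to G5 spans 12 semitones — one semitone wider than the major seventh (11) — giving an augmented seventh.

A7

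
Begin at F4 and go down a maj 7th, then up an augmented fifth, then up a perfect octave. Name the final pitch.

Down a major seventh from F4: Gb3 (11 semitones down).
Gb3 up an augmented fifth → D4 (8 semitones).
D4 up a perfect octave → D5 (12 semitones).

D5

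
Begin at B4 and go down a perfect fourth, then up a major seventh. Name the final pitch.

A perfect fourth down from B4 is F#4.
F#4 up a major seventh → E#5 (11 semitones).

E#5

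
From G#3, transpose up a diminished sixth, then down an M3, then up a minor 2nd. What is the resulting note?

Up a diminished sixth from G#3: Eb4 (7 semitones up).
Down a major third from Eb4: Cb4 (4 semitones down).
A minor second up from Cb4 is Dbb4.

Dbb4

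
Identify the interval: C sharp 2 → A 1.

major 3rd

Descending from C#2 to A1 is the same interval as ascending A1 to C#2.
A to C spans three letter names (A-B-C) — that makes it a third of some quality.
The major third spans 4 semitones, and A1 to C#2 is exactly 4 semitones — so this is a major third.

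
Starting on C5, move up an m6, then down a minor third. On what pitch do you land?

C5 up a minor sixth → Ab5 (8 semitones).
Down a minor third from Ab5: F5 (3 semitones down).

F5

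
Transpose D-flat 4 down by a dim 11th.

A 2

Four letters down from D (plus an octave) reaches A.
Moving 16 semitones down from Db4 (the size of a diminished eleventh) reaches A2.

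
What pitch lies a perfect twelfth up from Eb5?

Bb6

Five letters up from E (plus an octave) reaches B.
Moving 19 semitones up from Eb5 (the size of a perfect twelfth) reaches Bb6.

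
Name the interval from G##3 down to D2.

Descending from G##3 to D2 is the same interval as ascending D2 to G##3.
D to G spans four letter names (D-E-F-G), plus an octave — that makes it an eleventh of some quality.
D2 to G##3 spans 19 semitones — two semitones wider than the perfect eleventh (17) — giving a doubly augmented eleventh.
(Equivalently, a compound doubly augmented fourth: a doubly augmented fourth plus an octave.)

doubly augmented eleventh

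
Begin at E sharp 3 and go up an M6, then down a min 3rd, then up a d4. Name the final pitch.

D sharp 4

E#3 up a major sixth → C##4 (9 semitones).
C##4 down a minor third → A##3 (3 semitones).
A diminished fourth up from A##3 is D#4.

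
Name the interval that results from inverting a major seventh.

Interval numbers invert to sum to nine: 7 + 2 = 9, so a seventh inverts to a second.
The quality also flips — major becomes minor — giving a minor second.

minor 2nd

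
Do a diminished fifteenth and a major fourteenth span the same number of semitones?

A diminished fifteenth = 23 semitones = a major fourteenth; enharmonically equal.

Yes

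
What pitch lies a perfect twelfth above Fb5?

Cb7

The twelfth's letter: F up five letter names plus an octave → C.
Moving 19 semitones up from Fb5 (the size of a perfect twelfth) reaches Cb7.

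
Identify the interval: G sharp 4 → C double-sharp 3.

d12

Descending from G#4 to C##3 is the same interval as ascending C##3 to G#4.
C to G spans five letter names (C-D-E-F-G), plus an octave — that makes it a twelfth of some quality.
C##3 to G#4 spans 18 semitones — one semitone narrower than the perfect twelfth (19) — giving a diminished twelfth.
(Equivalently, a compound diminished fifth: a diminished fifth plus an octave.)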